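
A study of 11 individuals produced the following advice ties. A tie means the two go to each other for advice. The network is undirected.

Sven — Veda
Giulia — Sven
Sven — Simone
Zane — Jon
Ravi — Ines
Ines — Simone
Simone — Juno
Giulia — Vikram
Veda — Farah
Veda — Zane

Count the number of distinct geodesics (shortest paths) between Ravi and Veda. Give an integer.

The shortest distance is 4, and the only length-4 path is Ravi–Ines–Simone–Sven–Veda. So there is exactly 1 shortest path.

1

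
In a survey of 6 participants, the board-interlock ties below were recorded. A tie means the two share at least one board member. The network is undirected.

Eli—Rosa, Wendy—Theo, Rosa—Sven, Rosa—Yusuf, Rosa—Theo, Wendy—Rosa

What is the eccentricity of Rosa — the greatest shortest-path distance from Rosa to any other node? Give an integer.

Distances from Rosa: Eli:1, Sven:1, Theo:1, Wendy:1, Yusuf:1.
The largest is 1 (to Sven, Yusuf, Wendy, Theo, and Eli), so the eccentricity of Rosa is 1.

1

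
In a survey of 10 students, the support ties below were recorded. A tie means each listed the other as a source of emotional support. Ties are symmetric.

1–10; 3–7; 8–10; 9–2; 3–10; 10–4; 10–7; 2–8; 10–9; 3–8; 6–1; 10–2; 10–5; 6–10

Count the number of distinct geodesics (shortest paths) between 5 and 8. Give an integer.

The shortest distance is 2, and the only length-2 path is 5–10–8. So there is exactly 1 shortest path.

1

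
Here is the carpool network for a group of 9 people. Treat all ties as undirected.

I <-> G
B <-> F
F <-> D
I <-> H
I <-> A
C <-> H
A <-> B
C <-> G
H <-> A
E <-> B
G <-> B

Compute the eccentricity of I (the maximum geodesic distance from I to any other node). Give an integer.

Distances from I: A:1, B:2, C:2, D:4, E:3, F:3, G:1, H:1.
The largest is 4 (to D), so the eccentricity of I is 4.

4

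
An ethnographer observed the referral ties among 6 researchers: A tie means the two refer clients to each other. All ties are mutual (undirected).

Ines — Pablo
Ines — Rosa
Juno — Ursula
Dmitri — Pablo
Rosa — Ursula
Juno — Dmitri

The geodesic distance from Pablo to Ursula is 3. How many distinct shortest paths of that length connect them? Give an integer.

2

The shortest distance is 3. The length-3 paths are: Pablo–Ines–Rosa–Ursula; Pablo–Dmitri–Juno–Ursula.
That gives 2 distinct shortest paths.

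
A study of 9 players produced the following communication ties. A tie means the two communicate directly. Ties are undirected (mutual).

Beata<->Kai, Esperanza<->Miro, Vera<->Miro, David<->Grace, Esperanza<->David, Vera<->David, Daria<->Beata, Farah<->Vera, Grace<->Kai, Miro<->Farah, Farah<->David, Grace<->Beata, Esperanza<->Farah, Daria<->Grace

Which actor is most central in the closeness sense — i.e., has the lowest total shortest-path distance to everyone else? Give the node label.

Farness (sum of distances to all others) for each node — Beata:18, Daria:19, David:12, Esperanza:16, Farah:15, Grace:13, Kai:19, Miro:20, Vera:16.
The smallest farness is 12, for David, so David has the highest closeness.

David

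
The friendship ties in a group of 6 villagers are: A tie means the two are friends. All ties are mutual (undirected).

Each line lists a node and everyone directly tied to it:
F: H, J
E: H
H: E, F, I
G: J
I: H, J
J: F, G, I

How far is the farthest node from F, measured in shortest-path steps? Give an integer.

2

Distances from F: E:2, G:2, H:1, I:2, J:1.
The largest is 2 (to G, I, and E), so the eccentricity of F is 2.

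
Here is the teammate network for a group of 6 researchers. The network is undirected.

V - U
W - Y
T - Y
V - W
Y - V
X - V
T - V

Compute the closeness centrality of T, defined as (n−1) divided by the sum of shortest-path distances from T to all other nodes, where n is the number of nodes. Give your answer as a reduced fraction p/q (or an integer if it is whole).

5/8

Distances from T: U:2, V:1, W:2, X:2, Y:1. Sum = 8.
n = 6, so closeness = 5/8.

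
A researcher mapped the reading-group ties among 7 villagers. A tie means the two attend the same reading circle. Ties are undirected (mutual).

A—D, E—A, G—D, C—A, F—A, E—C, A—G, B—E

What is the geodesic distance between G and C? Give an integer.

One shortest route is G – A – C, which uses 2 edges, and G and C are not directly tied, so nothing shorter exists. So d(G,C) = 2.

2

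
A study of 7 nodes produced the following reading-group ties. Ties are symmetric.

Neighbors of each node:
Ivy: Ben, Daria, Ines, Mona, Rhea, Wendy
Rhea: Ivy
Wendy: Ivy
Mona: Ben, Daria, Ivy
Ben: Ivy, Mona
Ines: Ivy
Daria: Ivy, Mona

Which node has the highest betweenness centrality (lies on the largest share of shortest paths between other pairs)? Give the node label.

Unnormalized betweenness of each node: Ben:0, Daria:0, Ines:0, Ivy:25/2, Mona:1/2, Rhea:0, Wendy:0.
Ivy has the largest value, 25/2, making it the main broker — the node through which the most shortest paths run.

Ivy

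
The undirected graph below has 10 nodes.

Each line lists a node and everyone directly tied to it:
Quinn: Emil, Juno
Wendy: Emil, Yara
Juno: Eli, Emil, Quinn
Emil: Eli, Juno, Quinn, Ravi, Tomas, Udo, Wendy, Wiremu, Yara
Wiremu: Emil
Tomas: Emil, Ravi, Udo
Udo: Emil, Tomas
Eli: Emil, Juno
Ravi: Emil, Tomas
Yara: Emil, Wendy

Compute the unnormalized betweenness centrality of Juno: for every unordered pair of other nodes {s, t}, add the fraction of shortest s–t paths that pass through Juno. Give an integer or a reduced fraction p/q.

Pairs whose geodesics pass through Juno — Quinn–Eli: 1/2.
All other pairs contribute 0.
Summing the contributions gives betweenness(Juno) = 1/2.

1/2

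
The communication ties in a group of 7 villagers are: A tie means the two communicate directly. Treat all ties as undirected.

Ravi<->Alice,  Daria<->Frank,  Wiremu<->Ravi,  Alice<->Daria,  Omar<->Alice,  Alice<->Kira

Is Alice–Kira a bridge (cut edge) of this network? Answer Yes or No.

Yes

Without the Alice–Kira edge there is no alternate route between Alice and Kira, so the network disconnects. It is a bridge.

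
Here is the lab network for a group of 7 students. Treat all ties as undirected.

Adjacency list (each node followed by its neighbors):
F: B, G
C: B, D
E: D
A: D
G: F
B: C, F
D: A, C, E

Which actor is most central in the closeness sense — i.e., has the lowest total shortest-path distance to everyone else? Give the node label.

C

Farness (sum of distances to all others) for each node — A:17, B:12, C:11, D:12, E:17, F:15, G:20.
The smallest farness is 11, for C, so C has the highest closeness.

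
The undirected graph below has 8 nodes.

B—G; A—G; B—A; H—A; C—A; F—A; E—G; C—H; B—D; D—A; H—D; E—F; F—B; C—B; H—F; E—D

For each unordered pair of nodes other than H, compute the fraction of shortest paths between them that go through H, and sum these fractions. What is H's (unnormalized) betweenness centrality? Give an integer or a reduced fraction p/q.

7/6

Pairs whose geodesics pass through H — C–E: 2/8; C–D: 1/3; C–F: 1/3; D–F: 1/4.
All other pairs contribute 0.
Summing the contributions gives betweenness(H) = 7/6.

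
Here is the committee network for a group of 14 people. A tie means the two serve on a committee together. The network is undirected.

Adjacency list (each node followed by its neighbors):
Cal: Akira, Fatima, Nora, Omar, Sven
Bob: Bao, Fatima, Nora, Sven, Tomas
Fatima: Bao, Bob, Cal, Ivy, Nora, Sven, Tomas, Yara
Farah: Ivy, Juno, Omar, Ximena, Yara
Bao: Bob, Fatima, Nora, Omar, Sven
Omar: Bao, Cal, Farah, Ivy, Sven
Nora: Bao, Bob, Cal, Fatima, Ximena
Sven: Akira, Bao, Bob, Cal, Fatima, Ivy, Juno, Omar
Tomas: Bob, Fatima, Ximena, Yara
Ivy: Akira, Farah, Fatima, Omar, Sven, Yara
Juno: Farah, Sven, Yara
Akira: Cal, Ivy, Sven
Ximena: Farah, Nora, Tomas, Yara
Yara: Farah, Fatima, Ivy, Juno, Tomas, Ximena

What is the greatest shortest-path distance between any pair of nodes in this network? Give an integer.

3

Eccentricity of each node (its greatest distance to any other): Akira:3, Bao:2, Bob:3, Cal:2, Farah:3, Fatima:2, Ivy:2, Juno:3, Nora:3, Omar:3, Sven:3, Tomas:3, Ximena:3, Yara:2.
The maximum eccentricity is 3, realized for instance by the pair Bob–Farah via Bob – Sven – Juno – Farah. So the diameter is 3.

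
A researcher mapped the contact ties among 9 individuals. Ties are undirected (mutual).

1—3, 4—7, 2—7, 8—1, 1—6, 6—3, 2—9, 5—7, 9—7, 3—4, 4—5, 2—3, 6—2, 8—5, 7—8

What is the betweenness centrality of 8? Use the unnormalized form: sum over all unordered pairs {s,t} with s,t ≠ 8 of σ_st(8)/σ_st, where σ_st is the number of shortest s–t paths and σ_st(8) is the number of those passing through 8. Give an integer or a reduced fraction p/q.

Pairs whose geodesics pass through 8 — 6–5: 1/3; 5–1: 1; 1–7: 1; 1–9: 1/3.
All other pairs contribute 0.
Summing the contributions gives betweenness(8) = 8/3.

8/3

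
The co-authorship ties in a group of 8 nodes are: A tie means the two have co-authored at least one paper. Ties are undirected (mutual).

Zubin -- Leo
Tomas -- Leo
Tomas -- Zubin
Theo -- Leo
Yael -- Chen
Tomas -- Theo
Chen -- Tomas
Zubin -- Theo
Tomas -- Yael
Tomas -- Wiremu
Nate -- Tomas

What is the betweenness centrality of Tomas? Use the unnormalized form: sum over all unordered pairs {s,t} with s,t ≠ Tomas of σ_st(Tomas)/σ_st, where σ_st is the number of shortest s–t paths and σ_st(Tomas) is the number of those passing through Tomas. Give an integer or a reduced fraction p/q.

Pairs whose geodesics pass through Tomas — Chen–Theo: 1; Chen–Wiremu: 1; Chen–Leo: 1; Chen–Nate: 1; Chen–Zubin: 1; Theo–Wiremu: 1; Theo–Yael: 1; Theo–Nate: 1; Wiremu–Yael: 1; Wiremu–Leo: 1; Wiremu–Nate: 1; Wiremu–Zubin: 1; Yael–Leo: 1; Yael–Nate: 1 … (+3 more pairs).
All other pairs contribute 0.
Summing the contributions gives betweenness(Tomas) = 17.

17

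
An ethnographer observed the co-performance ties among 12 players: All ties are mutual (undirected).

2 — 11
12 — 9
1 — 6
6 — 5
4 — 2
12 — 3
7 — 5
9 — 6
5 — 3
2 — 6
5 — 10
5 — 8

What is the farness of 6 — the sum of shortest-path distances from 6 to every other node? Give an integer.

Distances from 6: 1:1, 2:1, 3:2, 4:2, 5:1, 7:2, 8:2, 9:1, 10:2, 11:2, 12:2.
Sum = 1 + 1 + 2 + 2 + 1 + 2 + 2 + 1 + 2 + 2 + 2 = 18.

18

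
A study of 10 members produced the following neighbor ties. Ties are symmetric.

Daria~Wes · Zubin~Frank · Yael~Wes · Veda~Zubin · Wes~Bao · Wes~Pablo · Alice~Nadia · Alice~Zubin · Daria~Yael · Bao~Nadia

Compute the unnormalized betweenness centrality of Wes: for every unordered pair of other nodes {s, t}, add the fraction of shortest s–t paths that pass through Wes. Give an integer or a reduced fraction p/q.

20

Pairs whose geodesics pass through Wes — Veda–Daria: 1; Veda–Yael: 1; Veda–Pablo: 1; Zubin–Daria: 1; Zubin–Yael: 1; Zubin–Pablo: 1; Bao–Daria: 1; Bao–Yael: 1; Bao–Pablo: 1; Daria–Pablo: 1; Daria–Nadia: 1; Daria–Frank: 1; Daria–Alice: 1; Yael–Pablo: 1 … (+6 more pairs).
All other pairs contribute 0.
Summing the contributions gives betweenness(Wes) = 20.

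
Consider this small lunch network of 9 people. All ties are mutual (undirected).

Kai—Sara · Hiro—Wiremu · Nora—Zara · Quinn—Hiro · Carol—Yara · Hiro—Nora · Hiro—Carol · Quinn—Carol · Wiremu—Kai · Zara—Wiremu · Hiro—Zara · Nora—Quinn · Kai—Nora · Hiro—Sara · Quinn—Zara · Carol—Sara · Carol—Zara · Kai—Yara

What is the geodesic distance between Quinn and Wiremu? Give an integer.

2

One shortest route is Quinn – Hiro – Wiremu, which uses 2 edges, and Quinn and Wiremu are not directly tied, so nothing shorter exists. So d(Quinn,Wiremu) = 2.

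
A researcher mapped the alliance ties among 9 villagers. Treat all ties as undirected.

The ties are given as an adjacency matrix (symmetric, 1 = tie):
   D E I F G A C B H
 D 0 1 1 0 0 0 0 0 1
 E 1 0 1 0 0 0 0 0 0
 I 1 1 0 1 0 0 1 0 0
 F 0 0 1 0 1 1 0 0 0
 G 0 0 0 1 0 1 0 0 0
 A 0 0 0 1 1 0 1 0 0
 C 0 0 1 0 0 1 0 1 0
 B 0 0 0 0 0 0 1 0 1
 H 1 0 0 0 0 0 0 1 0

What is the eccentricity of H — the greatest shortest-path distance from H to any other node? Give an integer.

Distances from H: A:3, B:1, C:2, D:1, E:2, F:3, G:4, I:2.
The largest is 4 (to G), so the eccentricity of H is 4.

4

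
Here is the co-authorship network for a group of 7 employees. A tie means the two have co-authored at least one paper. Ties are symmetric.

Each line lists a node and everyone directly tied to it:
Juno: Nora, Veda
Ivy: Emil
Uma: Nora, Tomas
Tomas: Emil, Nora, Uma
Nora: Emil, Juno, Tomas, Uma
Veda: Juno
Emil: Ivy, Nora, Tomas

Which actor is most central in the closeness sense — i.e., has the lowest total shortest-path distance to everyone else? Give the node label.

Farness (sum of distances to all others) for each node — Emil:10, Ivy:15, Juno:11, Nora:8, Tomas:10, Uma:12, Veda:16.
The smallest farness is 8, for Nora, so Nora has the highest closeness.

Nora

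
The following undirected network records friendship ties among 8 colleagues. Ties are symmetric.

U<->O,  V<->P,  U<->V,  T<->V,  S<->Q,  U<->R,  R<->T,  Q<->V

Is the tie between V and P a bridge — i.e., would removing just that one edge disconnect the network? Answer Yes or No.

Yes

Without the V–P edge there is no alternate route between V and P, so the network disconnects. It is a bridge.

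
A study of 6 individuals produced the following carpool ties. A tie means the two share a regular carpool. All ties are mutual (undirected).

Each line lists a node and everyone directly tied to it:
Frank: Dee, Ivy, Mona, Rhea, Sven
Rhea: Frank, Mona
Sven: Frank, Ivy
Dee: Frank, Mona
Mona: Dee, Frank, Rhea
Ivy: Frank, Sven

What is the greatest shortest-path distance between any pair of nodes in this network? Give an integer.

Eccentricity of each node (its greatest distance to any other): Dee:2, Frank:1, Ivy:2, Mona:2, Rhea:2, Sven:2.
The maximum eccentricity is 2, realized for instance by the pair Rhea–Dee via Rhea – Frank – Dee. So the diameter is 2.

2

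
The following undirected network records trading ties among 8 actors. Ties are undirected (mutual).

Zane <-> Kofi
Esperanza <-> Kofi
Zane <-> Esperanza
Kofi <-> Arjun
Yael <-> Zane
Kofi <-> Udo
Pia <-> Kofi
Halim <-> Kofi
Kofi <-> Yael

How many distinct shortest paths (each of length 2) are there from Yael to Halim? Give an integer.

1

The shortest distance is 2, and the only length-2 path is Yael–Kofi–Halim. So there is exactly 1 shortest path.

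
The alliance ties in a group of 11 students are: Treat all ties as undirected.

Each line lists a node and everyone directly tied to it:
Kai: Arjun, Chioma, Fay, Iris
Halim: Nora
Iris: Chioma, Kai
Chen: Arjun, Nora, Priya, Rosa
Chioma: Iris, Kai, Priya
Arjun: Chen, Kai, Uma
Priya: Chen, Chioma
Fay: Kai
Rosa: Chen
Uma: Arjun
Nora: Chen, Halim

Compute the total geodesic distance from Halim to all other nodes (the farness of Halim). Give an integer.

34

Distances from Halim: Arjun:3, Chen:2, Chioma:4, Fay:5, Iris:5, Kai:4, Nora:1, Priya:3, Rosa:3, Uma:4.
Sum = 3 + 2 + 4 + 5 + 5 + 4 + 1 + 3 + 3 + 4 = 34.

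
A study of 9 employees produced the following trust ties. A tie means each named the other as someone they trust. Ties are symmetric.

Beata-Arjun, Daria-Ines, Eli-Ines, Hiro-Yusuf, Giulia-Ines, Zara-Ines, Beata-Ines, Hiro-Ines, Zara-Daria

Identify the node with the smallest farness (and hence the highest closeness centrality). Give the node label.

Ines

Farness (sum of distances to all others) for each node — Arjun:22, Beata:15, Daria:16, Eli:17, Giulia:17, Hiro:15, Ines:10, Yusuf:22, Zara:16.
The smallest farness is 10, for Ines, so Ines has the highest closeness.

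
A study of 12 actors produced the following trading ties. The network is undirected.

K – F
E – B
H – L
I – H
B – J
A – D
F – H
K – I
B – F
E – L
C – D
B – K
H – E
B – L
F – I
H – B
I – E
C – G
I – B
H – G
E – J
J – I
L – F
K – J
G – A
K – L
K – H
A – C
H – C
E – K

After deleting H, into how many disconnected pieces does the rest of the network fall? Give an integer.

2

Without H, the remaining ties split the others into: {A, C, D, G}; {B, E, F, I, J, K, L}.
That's 2 separate components.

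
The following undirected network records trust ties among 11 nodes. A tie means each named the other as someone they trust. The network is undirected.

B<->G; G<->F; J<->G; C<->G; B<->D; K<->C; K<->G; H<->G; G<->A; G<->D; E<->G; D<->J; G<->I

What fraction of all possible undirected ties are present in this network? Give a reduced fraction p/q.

13/55

There are 13 edges and 11 nodes, so the maximum possible is C(11,2) = 55.
Density = 13/55.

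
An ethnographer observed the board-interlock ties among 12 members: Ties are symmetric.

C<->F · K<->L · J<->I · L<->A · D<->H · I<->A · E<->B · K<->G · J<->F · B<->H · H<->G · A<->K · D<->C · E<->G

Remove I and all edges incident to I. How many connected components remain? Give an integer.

1

I's neighbors (A and J) remain reachable from one another through other ties, so the rest of the network stays in one piece.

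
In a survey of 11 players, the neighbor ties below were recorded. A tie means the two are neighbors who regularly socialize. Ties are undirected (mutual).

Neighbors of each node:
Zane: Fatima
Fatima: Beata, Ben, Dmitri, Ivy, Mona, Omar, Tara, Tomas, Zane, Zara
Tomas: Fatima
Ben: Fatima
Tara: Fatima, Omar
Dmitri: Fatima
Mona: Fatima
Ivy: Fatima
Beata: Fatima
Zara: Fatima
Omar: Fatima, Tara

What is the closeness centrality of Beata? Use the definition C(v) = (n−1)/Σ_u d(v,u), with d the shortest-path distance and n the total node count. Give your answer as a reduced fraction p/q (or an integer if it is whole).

Distances from Beata: Ben:2, Dmitri:2, Fatima:1, Ivy:2, Mona:2, Omar:2, Tara:2, Tomas:2, Zane:2, Zara:2. Sum = 19.
n = 11, so closeness = 10/19.

10/19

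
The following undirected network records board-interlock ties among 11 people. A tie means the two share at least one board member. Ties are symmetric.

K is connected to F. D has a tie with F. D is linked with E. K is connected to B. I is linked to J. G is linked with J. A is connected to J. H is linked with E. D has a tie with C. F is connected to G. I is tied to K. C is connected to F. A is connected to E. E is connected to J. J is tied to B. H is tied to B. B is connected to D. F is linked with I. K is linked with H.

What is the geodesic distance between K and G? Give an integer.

2

One shortest route is K – F – G, which uses 2 edges, and K and G are not directly tied, so nothing shorter exists. So d(K,G) = 2.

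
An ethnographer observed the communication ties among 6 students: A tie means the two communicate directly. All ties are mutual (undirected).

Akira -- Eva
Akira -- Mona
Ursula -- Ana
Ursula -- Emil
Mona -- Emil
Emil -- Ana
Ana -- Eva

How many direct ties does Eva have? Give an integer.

Eva is directly tied to Akira and Ana. That is 2 neighbors, so the degree of Eva is 2.

2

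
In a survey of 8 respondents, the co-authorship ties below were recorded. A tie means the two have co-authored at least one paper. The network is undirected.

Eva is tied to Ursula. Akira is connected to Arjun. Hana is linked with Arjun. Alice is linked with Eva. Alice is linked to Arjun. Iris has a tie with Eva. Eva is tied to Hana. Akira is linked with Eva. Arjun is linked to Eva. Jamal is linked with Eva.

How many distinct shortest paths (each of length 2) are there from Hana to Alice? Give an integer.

The shortest distance is 2. The length-2 paths are: Hana–Eva–Alice; Hana–Arjun–Alice.
That gives 2 distinct shortest paths.

2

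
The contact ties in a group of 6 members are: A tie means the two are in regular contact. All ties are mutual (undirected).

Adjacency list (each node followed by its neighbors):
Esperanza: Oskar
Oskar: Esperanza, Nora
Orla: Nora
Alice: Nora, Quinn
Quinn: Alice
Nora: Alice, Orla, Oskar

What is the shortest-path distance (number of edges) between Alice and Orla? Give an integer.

One shortest route is Alice – Nora – Orla, which uses 2 edges, and Alice and Orla are not directly tied, so nothing shorter exists. So d(Alice,Orla) = 2.

2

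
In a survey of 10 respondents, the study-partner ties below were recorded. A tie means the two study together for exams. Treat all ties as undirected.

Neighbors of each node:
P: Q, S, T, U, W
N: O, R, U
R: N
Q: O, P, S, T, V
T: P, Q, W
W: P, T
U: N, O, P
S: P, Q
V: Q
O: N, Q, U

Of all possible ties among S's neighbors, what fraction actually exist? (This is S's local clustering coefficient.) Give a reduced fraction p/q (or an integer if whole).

1

S's neighbors: P and Q (k = 2).
Possible neighbor pairs: C(2,2) = 1. Edges among them: P–Q → e = 1.
Clustering(S) = 1/1.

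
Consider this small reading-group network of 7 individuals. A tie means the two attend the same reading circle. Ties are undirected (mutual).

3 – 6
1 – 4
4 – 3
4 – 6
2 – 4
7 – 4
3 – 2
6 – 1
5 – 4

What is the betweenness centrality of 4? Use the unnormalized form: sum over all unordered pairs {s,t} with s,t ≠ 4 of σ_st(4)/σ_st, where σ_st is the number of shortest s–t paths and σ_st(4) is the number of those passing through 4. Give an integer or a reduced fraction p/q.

11

Pairs whose geodesics pass through 4 — 3–7: 1; 3–1: 1/2; 3–5: 1; 7–1: 1; 7–5: 1; 7–2: 1; 7–6: 1; 1–5: 1; 1–2: 1; 5–2: 1; 5–6: 1; 2–6: 1/2.
All other pairs contribute 0.
Summing the contributions gives betweenness(4) = 11.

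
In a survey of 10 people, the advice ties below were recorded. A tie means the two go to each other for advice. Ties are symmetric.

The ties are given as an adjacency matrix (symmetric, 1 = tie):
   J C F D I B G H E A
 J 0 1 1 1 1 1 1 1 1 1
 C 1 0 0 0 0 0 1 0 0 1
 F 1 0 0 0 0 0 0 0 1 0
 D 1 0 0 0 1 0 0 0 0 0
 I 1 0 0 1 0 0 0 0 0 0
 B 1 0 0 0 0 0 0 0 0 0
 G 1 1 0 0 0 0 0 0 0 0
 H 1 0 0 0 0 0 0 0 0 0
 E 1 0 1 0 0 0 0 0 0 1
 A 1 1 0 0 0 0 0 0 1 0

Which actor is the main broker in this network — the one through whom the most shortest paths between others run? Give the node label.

J

Unnormalized betweenness of each node: A:1/2, B:0, C:1/2, D:0, E:1/2, F:0, G:0, H:0, I:0, J:59/2.
J has the largest value, 59/2, making it the main broker — the node through which the most shortest paths run.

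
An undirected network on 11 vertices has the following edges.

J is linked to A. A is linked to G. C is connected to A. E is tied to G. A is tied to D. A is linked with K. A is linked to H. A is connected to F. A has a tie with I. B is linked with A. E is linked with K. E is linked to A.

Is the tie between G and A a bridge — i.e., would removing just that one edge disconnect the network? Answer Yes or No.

Even without that edge, G still reaches A via G – E – A, so the network stays connected. Not a bridge.

No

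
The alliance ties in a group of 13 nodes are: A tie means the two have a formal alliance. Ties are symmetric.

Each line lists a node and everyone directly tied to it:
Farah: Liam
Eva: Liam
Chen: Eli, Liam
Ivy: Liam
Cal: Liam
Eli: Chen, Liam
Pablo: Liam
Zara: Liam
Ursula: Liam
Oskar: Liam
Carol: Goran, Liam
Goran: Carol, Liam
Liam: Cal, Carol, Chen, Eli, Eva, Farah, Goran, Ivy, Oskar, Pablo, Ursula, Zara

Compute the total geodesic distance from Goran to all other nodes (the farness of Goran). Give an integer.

Distances from Goran: Cal:2, Carol:1, Chen:2, Eli:2, Eva:2, Farah:2, Ivy:2, Liam:1, Oskar:2, Pablo:2, Ursula:2, Zara:2.
Sum = 2 + 1 + 2 + 2 + 2 + 2 + 2 + 1 + 2 + 2 + 2 + 2 = 22.

22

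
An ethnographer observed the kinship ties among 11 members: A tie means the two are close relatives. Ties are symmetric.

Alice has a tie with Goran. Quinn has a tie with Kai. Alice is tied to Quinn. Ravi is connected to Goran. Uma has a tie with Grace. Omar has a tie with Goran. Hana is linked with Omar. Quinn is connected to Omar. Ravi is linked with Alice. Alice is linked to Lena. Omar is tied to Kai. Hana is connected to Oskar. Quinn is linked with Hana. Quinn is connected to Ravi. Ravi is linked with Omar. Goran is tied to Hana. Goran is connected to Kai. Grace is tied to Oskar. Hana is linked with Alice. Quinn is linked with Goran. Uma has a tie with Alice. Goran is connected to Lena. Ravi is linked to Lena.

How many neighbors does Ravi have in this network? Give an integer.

Ravi is directly tied to Alice, Goran, Lena, Omar, and Quinn. That is 5 neighbors, so the degree of Ravi is 5.

5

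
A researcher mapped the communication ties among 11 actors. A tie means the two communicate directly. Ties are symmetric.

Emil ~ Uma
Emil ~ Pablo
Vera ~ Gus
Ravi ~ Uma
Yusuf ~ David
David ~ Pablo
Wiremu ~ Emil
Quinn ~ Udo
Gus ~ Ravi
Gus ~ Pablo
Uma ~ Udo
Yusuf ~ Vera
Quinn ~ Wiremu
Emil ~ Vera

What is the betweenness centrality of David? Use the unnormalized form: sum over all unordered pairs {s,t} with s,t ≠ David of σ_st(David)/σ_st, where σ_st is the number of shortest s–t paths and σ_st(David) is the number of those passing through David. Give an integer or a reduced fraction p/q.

Pairs whose geodesics pass through David — Yusuf–Pablo: 1.
All other pairs contribute 0.
Summing the contributions gives betweenness(David) = 1.

1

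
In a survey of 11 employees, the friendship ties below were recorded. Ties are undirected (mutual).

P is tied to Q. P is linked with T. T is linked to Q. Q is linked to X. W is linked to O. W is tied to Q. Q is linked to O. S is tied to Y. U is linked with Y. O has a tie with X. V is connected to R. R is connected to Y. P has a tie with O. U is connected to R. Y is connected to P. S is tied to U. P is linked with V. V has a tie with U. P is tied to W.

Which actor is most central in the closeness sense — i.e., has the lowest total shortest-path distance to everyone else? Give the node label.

P

Farness (sum of distances to all others) for each node — O:19, P:14, Q:18, R:23, S:24, T:21, U:22, V:18, W:20, X:26, Y:17.
The smallest farness is 14, for P, so P has the highest closeness.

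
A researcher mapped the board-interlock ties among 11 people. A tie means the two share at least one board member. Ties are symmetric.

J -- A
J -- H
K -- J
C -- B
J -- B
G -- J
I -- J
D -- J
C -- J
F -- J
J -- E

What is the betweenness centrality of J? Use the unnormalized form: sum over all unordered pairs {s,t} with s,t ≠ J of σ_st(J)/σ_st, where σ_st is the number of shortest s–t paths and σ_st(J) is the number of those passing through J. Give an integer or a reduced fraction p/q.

Pairs whose geodesics pass through J — A–C: 1; A–E: 1; A–B: 1; A–F: 1; A–D: 1; A–H: 1; A–G: 1; A–I: 1; A–K: 1; C–E: 1; C–F: 1; C–D: 1; C–H: 1; C–G: 1 … (+30 more pairs).
All other pairs contribute 0.
Summing the contributions gives betweenness(J) = 44.

44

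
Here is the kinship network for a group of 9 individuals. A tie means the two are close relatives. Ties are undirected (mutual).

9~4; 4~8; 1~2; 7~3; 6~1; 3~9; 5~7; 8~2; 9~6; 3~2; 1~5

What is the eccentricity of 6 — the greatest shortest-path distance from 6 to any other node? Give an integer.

3

Distances from 6: 1:1, 2:2, 3:2, 4:2, 5:2, 7:3, 8:3, 9:1.
The largest is 3 (to 8 and 7), so the eccentricity of 6 is 3.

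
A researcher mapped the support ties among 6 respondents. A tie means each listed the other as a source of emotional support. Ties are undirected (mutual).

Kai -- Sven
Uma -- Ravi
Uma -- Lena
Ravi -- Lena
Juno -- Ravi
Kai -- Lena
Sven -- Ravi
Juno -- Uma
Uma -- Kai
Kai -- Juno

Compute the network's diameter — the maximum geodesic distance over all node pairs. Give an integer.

2

Eccentricity of each node (its greatest distance to any other): Juno:2, Kai:2, Lena:2, Ravi:2, Sven:2, Uma:2.
The maximum eccentricity is 2, realized for instance by the pair Lena–Juno via Lena – Uma – Juno. So the diameter is 2.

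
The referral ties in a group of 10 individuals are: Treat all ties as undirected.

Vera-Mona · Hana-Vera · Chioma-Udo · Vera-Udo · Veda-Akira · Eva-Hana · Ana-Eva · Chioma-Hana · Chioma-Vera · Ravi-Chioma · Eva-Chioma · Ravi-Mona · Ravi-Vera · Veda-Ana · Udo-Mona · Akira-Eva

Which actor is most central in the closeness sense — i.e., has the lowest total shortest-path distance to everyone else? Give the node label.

Farness (sum of distances to all others) for each node — Akira:21, Ana:21, Chioma:14, Eva:15, Hana:16, Mona:23, Ravi:19, Udo:19, Veda:27, Vera:17.
The smallest farness is 14, for Chioma, so Chioma has the highest closeness.

Chioma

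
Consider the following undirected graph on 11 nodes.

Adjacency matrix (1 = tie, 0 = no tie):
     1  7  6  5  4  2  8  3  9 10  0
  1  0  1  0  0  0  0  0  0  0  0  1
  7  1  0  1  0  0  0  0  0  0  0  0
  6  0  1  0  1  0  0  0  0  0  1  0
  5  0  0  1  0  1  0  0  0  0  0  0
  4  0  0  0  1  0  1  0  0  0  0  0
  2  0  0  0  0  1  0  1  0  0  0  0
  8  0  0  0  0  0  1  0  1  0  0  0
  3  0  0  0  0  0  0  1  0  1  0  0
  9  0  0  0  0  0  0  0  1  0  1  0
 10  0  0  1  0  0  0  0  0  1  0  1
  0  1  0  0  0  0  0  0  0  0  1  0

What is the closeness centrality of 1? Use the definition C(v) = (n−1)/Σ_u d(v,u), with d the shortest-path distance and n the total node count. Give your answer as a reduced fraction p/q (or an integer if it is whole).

Distances from 1: 0:1, 2:5, 3:4, 4:4, 5:3, 6:2, 7:1, 8:5, 9:3, 10:2. Sum = 30.
n = 11, so closeness = 10/30 = 1/3.

1/3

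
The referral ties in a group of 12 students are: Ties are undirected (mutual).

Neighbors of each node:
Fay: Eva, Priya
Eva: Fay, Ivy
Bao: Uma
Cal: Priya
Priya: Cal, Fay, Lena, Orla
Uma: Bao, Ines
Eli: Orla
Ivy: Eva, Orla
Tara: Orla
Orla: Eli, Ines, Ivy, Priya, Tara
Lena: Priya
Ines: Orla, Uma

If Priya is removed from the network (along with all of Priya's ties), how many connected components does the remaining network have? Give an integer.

3

Without Priya, the remaining ties split the others into: {Cal}; {Bao, Eli, Eva, Fay, Ines, Ivy, Orla, Tara, Uma}; {Lena}.
That's 3 separate components.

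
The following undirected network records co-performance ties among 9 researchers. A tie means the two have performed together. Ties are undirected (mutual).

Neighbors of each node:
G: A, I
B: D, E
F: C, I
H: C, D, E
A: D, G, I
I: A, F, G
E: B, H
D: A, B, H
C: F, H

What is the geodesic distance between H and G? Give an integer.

3

One shortest route is H – D – A – G, which uses 3 edges, and at distance 2 from H we only reach {A, B, F}, which does not include G. So d(H,G) = 3.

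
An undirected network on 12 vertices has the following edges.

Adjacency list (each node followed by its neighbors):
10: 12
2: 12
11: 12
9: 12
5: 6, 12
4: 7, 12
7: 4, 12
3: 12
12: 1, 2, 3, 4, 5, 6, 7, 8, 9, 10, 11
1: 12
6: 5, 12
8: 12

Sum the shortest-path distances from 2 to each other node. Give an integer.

Distances from 2: 1:2, 3:2, 4:2, 5:2, 6:2, 7:2, 8:2, 9:2, 10:2, 11:2, 12:1.
Sum = 2 + 2 + 2 + 2 + 2 + 2 + 2 + 2 + 2 + 2 + 1 = 21.

21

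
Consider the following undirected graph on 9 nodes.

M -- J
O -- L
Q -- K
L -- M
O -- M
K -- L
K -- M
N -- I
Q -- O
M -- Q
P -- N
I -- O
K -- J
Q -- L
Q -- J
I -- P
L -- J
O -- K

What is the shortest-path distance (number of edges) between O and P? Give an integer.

2

One shortest route is O – I – P, which uses 2 edges, and O and P are not directly tied, so nothing shorter exists. So d(O,P) = 2.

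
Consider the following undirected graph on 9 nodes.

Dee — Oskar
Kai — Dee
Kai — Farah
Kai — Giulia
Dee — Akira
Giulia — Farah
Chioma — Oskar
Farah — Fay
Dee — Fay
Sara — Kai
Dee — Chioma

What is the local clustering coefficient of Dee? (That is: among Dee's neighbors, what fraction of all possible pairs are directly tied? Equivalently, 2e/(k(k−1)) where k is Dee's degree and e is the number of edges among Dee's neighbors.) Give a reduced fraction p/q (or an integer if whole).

1/10

Dee's neighbors: Akira, Chioma, Fay, Kai, and Oskar (k = 5).
Possible neighbor pairs: C(5,2) = 10. Edges among them: Chioma–Oskar → e = 1.
Clustering(Dee) = 1/10.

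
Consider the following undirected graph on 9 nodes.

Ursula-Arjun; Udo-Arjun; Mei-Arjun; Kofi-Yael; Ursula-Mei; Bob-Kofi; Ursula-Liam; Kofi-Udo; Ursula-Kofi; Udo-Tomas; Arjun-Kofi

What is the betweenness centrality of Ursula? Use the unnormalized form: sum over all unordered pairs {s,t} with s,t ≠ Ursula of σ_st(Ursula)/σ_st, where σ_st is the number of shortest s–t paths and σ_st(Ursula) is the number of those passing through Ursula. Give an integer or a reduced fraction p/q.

Pairs whose geodesics pass through Ursula — Tomas–Liam: 2/2; Udo–Liam: 2/2; Kofi–Mei: 1/2; Kofi–Liam: 1; Bob–Mei: 1/2; Bob–Liam: 1; Yael–Mei: 1/2; Yael–Liam: 1; Mei–Liam: 1; Liam–Arjun: 1.
All other pairs contribute 0.
Summing the contributions gives betweenness(Ursula) = 17/2.

17/2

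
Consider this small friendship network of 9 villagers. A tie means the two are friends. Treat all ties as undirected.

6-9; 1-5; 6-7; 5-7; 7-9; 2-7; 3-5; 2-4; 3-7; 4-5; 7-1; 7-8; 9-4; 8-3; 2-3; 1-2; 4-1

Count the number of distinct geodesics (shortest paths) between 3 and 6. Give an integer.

The shortest distance is 2, and the only length-2 path is 3–7–6. So there is exactly 1 shortest path.

1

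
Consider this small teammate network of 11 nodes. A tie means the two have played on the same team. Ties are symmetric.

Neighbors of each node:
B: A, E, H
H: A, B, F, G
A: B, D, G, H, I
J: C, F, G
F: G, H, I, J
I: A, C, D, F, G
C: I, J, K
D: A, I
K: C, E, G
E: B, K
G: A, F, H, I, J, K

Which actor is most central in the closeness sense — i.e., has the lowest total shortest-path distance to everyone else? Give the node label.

G

Farness (sum of distances to all others) for each node — A:15, B:19, C:19, D:21, E:22, F:17, G:14, H:17, I:16, J:20, K:18.
The smallest farness is 14, for G, so G has the highest closeness.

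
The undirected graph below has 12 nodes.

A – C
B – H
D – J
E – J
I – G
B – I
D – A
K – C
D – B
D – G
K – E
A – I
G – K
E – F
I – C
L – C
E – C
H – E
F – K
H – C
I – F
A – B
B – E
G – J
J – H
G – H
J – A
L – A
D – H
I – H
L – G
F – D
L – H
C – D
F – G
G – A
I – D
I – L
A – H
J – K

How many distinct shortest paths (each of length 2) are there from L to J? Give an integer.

3

The shortest distance is 2. The length-2 paths are: L–G–J; L–A–J; L–H–J.
That gives 3 distinct shortest paths.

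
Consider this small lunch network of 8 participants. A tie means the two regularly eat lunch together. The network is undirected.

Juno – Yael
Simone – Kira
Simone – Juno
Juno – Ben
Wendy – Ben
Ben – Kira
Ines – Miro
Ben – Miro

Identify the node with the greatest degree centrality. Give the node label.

Ben

Degrees — Ben:4, Ines:1, Juno:3, Kira:2, Miro:2, Simone:2, Wendy:1, Yael:1.
The maximum is 4, attained only by Ben.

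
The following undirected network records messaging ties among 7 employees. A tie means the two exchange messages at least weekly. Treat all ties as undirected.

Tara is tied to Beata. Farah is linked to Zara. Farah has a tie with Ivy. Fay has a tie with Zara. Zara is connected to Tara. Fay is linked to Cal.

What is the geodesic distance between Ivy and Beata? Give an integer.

4

One shortest route is Ivy – Farah – Zara – Tara – Beata, which uses 4 edges, and at distance 3 from Ivy we only reach {Fay, Tara}, which does not include Beata. So d(Ivy,Beata) = 4.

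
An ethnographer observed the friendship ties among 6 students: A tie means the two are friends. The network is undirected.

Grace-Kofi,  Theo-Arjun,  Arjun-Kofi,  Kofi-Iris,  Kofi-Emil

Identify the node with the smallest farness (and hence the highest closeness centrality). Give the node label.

Kofi

Farness (sum of distances to all others) for each node — Arjun:8, Emil:10, Grace:10, Iris:10, Kofi:6, Theo:12.
The smallest farness is 6, for Kofi, so Kofi has the highest closeness.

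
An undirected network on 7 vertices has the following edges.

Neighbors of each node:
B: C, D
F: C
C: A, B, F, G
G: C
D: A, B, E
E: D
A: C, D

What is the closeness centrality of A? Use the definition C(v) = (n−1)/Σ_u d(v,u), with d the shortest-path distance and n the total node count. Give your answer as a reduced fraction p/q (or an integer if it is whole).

Distances from A: B:2, C:1, D:1, E:2, F:2, G:2. Sum = 10.
n = 7, so closeness = 6/10 = 3/5.

3/5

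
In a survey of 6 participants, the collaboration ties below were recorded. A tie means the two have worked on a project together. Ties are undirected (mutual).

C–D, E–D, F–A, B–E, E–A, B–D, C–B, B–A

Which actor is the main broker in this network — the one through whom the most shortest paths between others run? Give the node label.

A

Unnormalized betweenness of each node: A:4, B:7/2, C:0, D:1/2, E:1, F:0.
A has the largest value, 4, making it the main broker — the node through which the most shortest paths run.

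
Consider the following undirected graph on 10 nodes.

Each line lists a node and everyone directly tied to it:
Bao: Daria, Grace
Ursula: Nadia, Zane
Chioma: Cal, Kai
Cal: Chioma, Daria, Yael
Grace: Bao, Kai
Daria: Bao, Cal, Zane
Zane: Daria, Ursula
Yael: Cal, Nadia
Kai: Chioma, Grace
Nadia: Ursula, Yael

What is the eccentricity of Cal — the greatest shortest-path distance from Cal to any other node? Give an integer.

3

Distances from Cal: Bao:2, Chioma:1, Daria:1, Grace:3, Kai:2, Nadia:2, Ursula:3, Yael:1, Zane:2.
The largest is 3 (to Ursula and Grace), so the eccentricity of Cal is 3.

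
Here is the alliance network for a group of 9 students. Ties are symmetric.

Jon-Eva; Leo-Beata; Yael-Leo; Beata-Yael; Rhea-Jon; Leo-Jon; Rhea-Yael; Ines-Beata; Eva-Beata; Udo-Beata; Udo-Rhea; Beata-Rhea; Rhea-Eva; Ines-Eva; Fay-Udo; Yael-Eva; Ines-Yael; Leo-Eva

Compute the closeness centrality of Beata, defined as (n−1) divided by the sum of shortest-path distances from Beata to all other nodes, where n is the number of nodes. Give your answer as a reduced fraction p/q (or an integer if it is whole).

Distances from Beata: Eva:1, Fay:2, Ines:1, Jon:2, Leo:1, Rhea:1, Udo:1, Yael:1. Sum = 10.
n = 9, so closeness = 8/10 = 4/5.

4/5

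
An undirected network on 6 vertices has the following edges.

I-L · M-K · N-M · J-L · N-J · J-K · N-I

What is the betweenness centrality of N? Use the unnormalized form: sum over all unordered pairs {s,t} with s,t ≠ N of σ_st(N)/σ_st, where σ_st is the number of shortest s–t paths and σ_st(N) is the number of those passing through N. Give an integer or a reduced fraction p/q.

10/3

Pairs whose geodesics pass through N — M–J: 1/2; M–L: 2/3; M–I: 1; K–I: 2/3; J–I: 1/2.
All other pairs contribute 0.
Summing the contributions gives betweenness(N) = 10/3.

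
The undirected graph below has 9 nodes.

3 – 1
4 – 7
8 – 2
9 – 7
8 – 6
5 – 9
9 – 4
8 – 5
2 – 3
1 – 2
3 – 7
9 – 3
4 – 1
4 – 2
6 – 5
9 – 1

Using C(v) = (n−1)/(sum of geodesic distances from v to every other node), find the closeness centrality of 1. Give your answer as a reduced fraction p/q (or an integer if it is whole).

Distances from 1: 2:1, 3:1, 4:1, 5:2, 6:3, 7:2, 8:2, 9:1. Sum = 13.
n = 9, so closeness = 8/13.

8/13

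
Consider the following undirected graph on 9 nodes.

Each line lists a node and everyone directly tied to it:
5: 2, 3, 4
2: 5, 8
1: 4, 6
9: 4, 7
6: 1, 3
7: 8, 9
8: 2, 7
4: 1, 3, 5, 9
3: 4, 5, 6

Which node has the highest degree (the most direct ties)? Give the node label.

4

Degrees — 1:2, 2:2, 3:3, 4:4, 5:3, 6:2, 7:2, 8:2, 9:2.
The maximum is 4, attained only by 4.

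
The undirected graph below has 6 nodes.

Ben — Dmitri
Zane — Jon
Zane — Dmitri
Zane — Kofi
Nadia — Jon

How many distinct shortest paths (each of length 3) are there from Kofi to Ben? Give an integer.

1

The shortest distance is 3, and the only length-3 path is Kofi–Zane–Dmitri–Ben. So there is exactly 1 shortest path.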